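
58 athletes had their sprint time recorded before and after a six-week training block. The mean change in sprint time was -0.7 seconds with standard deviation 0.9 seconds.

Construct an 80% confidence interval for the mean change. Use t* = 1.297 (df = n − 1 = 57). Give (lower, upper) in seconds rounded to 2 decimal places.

Paired design: SE = s_d/√n = 0.9/√58 = 0.1182.
t* = 1.297; margin of error = 1.297 × 0.1182 = 0.1533.
-0.7 ± 0.1533 → (-0.85, -0.55).

(-0.85, -0.55)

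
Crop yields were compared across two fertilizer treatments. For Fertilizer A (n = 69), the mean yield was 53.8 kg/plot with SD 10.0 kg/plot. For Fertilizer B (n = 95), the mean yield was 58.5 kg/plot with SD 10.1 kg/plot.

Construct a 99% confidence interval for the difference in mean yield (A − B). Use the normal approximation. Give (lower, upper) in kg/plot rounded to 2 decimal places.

Per-group SEs: s₁/√n₁ = 10.0/√69 = 1.2039, s₂/√n₂ = 10.1/√95 = 1.0362.
Unpooled SE of the difference: √(1.44937521 + 1.07371044) = 1.5884.
Margin of error = z* · SE = 2.576 × 1.5884 = 4.0917.
x̄₁ − x̄₂ = 53.8 − 58.5 = -4.7000.
CI: -4.7000 ± 4.0917 = (-8.79, -0.61).

(-8.79, -0.61)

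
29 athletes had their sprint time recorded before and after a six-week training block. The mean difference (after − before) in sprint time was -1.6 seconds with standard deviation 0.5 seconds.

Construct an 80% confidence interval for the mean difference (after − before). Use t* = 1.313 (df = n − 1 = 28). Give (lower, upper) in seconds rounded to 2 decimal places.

Paired design: SE = s_d/√n = 0.5/√29 = 0.0928.
t* = 1.313; margin of error = 1.313 × 0.0928 = 0.1218.
-1.6 ± 0.1218 → (-1.72, -1.48).

(-1.72, -1.48)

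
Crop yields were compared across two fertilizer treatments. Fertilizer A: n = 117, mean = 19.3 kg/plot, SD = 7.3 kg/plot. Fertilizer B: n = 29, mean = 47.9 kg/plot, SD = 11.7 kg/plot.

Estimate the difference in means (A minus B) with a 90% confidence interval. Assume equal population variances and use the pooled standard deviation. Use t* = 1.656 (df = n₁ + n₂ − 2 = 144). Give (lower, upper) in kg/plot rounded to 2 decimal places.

(-31.46, -25.74)

Pooled variance s_p² = [116·7.3² + 28·11.7²] / (117+29−2) = 69.5456, so s_p = 8.3394.
SE_diff = s_p·√(1/n₁ + 1/n₂) = 8.3394·√(1/117 + 1/29) = 1.7299.
t* = 1.656; margin = 1.656 × 1.7299 = 2.8647.
Difference = 19.3 − 47.9 = -28.6000.
-28.6000 ± 2.8647 → (-31.46, -25.74).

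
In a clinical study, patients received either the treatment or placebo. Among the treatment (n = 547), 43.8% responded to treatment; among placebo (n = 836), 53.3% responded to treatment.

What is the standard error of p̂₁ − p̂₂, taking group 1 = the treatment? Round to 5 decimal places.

0.02735

Each SE is √(p̂(1−p̂)/n): √(0.4380·0.5620/547) = 0.02121 and √(0.5330·0.4670/836) = 0.01726.
SE(p̂₁ − p̂₂) = √(SE₁² + SE₂²) = √(0.0004498641 + 0.0002979076) = 0.02735, since the two samples are independent.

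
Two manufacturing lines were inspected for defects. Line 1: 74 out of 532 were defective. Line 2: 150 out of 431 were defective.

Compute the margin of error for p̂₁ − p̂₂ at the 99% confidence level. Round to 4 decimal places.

0.0706

Sample proportions: 74/532 = 0.1391, 150/431 = 0.3480.
Each SE is √(p̂(1−p̂)/n): √(0.1391·0.8609/532) = 0.01500 and √(0.3480·0.6520/431) = 0.02294.
SE(p̂₁ − p̂₂) = √(SE₁² + SE₂²) = √(0.000225 + 0.0005262436) = 0.02741, since the two samples are independent.
At 99% confidence z* = 2.576; margin = 2.576 × 0.02741 = 0.07061.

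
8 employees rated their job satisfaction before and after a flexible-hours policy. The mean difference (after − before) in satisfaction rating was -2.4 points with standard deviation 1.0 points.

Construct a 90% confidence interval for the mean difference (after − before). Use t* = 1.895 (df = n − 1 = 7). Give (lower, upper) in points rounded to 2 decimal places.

(-3.07, -1.73)

Paired design: SE = s_d/√n = 1.0/√8 = 0.3536.
t* = 1.895; margin of error = 1.895 × 0.3536 = 0.6701.
-2.4 ± 0.6701 → (-3.07, -1.73).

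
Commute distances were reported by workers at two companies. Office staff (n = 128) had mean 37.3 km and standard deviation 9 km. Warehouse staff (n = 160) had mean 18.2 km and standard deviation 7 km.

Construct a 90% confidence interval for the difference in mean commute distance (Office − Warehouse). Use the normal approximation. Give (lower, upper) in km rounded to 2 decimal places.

Per-group SEs: s₁/√n₁ = 9/√128 = 0.7955, s₂/√n₂ = 7/√160 = 0.5534.
Unpooled SE of the difference: √(0.63282025 + 0.30625156) = 0.9691.
Margin of error = z* · SE = 1.645 × 0.9691 = 1.5942.
x̄₁ − x̄₂ = 37.3 − 18.2 = 19.1000.
CI: 19.1000 ± 1.5942 = (17.51, 20.69).

(17.51, 20.69)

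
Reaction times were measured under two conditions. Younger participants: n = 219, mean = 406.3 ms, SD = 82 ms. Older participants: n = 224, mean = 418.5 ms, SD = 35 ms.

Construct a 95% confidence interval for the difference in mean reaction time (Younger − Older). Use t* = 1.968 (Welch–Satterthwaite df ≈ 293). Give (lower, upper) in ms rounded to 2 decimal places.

SE₁ = s₁/√n₁ = 82/√219 = 5.5410; SE₂ = 35/√224 = 2.3385.
Independent samples, unequal variances: SE_diff = √(SE₁² + SE₂²) = √(30.702681 + 5.46858225) = 6.0143.
t* = 1.968, so margin of error = 1.968 × 6.0143 = 11.8361.
Difference in means = 406.3 − 418.5 = -12.2000.
-12.2000 ± 11.8361 → (-24.04, -0.36).

(-24.04, -0.36)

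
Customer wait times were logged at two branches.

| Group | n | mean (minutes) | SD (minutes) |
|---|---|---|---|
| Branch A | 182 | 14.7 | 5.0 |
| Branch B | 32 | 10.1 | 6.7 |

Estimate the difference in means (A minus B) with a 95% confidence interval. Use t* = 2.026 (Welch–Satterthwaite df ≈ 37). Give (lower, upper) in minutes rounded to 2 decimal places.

(2.09, 7.11)

Standard errors of each mean: 5.0/√182 = 0.3706 and 6.7/√32 = 1.1844.
SE(x̄₁ − x̄₂) = √(0.3706² + 1.1844²) = 1.2410 for independent samples with unequal variances.
With t* = 2.026, the margin is 2.026 × 1.2410 = 2.5143.
x̄₁ − x̄₂ = 14.7 − 10.1 = 4.6000; the interval is 4.6000 ± 2.5143 = (2.09, 7.11).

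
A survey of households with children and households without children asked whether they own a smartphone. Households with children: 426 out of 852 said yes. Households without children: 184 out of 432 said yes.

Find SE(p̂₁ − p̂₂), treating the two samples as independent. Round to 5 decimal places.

0.02932

Sample proportions: 426/852 = 0.5000, 184/432 = 0.4259.
Each SE is √(p̂(1−p̂)/n): √(0.5000·0.5000/852) = 0.01713 and √(0.4259·0.5741/432) = 0.02379.
SE(p̂₁ − p̂₂) = √(SE₁² + SE₂²) = √(0.0002934369 + 0.0005659641) = 0.02932, since the two samples are independent.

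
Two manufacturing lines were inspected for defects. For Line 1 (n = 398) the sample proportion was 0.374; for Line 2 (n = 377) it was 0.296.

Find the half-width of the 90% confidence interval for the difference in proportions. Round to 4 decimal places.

0.0556

SE₁ = √(p̂₁(1−p̂₁)/n₁) = √(0.3740·0.6260/398) = 0.02425; SE₂ = √(0.2960·0.7040/377) = 0.02351.
Independent samples: SE of the difference = √(SE₁² + SE₂²) = √(0.0005880625 + 0.0005527201) = 0.03378.
z* for 90% confidence is 1.645, so the margin of error is 1.645 × 0.03378 = 0.05557.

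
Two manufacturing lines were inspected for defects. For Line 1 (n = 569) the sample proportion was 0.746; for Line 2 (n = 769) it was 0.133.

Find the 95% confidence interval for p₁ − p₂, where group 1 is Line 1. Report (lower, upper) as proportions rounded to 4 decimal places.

The two standard errors are √(0.7460×0.2540/569) = 0.01825 and √(0.1330×0.8670/769) = 0.01225.
Because the samples are independent, SE_diff = √(0.01825² + 0.01225²) = 0.02198.
Using z* = 1.960 for 95%, ME = 1.960 × 0.02198 = 0.04308.
p̂₁ − p̂₂ = 0.6130; interval 0.6130 ± 0.04308 gives (0.5699, 0.6561).

(0.5699, 0.6561)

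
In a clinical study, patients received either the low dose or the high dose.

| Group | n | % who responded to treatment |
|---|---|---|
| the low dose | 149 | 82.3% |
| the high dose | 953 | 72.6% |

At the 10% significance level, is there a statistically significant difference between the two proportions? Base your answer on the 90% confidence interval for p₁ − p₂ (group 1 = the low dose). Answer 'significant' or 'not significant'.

Each SE is √(p̂(1−p̂)/n): √(0.8230·0.1770/149) = 0.03127 and √(0.7260·0.2740/953) = 0.01445.
SE(p̂₁ − p̂₂) = √(SE₁² + SE₂²) = √(0.0009778129 + 0.0002088025) = 0.03445, since the two samples are independent.
At 90% confidence z* = 1.645; margin = 1.645 × 0.03445 = 0.05667.
The difference is 0.8230 − 0.7260 = 0.0970, so the interval is 0.0970 ± 0.05667 = (0.04033, 0.15367).
The interval (0.04033, 0.15367) does not contain 0, so the difference is significant.

significant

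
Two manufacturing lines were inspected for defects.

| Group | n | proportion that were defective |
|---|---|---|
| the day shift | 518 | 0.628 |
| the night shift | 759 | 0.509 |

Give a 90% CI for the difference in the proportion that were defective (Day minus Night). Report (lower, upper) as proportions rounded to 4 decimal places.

SE₁ = √(p̂₁(1−p̂₁)/n₁) = √(0.6280·0.3720/518) = 0.02124; SE₂ = √(0.5090·0.4910/759) = 0.01815.
Independent samples: SE of the difference = √(SE₁² + SE₂²) = √(0.0004511376 + 0.0003294225) = 0.02794.
z* for 90% confidence is 1.645, so the margin of error is 1.645 × 0.02794 = 0.04596.
Point estimate p̂₁ − p̂₂ = 0.6280 − 0.5090 = 0.1190.
0.1190 ± 0.04596 → (0.0730, 0.1650).

(0.0730, 0.1650)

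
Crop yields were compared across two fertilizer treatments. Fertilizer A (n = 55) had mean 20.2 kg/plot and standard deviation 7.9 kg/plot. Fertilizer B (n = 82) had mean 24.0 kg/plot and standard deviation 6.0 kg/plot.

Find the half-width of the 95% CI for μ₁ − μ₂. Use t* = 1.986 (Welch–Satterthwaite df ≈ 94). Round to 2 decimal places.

SE₁ = s₁/√n₁ = 7.9/√55 = 1.0652; SE₂ = 6.0/√82 = 0.6626.
Independent samples, unequal variances: SE_diff = √(SE₁² + SE₂²) = √(1.13465104 + 0.43903876) = 1.2545.
t* = 1.986, so margin of error = 1.986 × 1.2545 = 2.4914.

2.49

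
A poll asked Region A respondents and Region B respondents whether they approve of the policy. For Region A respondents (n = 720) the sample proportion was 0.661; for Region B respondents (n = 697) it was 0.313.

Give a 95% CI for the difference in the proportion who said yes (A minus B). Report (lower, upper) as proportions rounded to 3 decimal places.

(0.299, 0.397)

SE₁ = √(p̂₁(1−p̂₁)/n₁) = √(0.6610·0.3390/720) = 0.01764; SE₂ = √(0.3130·0.6870/697) = 0.01756.
Independent samples: SE of the difference = √(SE₁² + SE₂²) = √(0.0003111696 + 0.0003083536) = 0.02489.
z* for 95% confidence is 1.960, so the margin of error is 1.960 × 0.02489 = 0.04878.
Point estimate p̂₁ − p̂₂ = 0.6610 − 0.3130 = 0.3480.
0.3480 ± 0.04878 → (0.299, 0.397).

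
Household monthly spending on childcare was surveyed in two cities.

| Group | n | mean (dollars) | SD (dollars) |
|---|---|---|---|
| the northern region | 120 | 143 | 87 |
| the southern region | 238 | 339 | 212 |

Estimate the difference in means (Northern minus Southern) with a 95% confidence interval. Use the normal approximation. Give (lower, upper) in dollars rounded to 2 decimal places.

(-227.11, -164.89)

Standard errors of each mean: 87/√120 = 7.9420 and 212/√238 = 13.7419.
SE(x̄₁ − x̄₂) = √(7.9420² + 13.7419²) = 15.8718 for independent samples with unequal variances.
With z* = 1.960, the margin is 1.960 × 15.8718 = 31.1087.
x̄₁ − x̄₂ = 143 − 339 = -196.0000; the interval is -196.0000 ± 31.1087 = (-227.11, -164.89).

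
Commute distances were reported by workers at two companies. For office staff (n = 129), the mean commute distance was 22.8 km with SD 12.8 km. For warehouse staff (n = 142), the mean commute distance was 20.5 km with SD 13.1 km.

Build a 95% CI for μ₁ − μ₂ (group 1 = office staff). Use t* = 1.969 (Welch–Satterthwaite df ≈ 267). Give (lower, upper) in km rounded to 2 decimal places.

Per-group SEs: s₁/√n₁ = 12.8/√129 = 1.1270, s₂/√n₂ = 13.1/√142 = 1.0993.
Unpooled SE of the difference: √(1.270129 + 1.20846049) = 1.5744.
Margin of error = t* · SE = 1.969 × 1.5744 = 3.1000.
x̄₁ − x̄₂ = 22.8 − 20.5 = 2.3000.
CI: 2.3000 ± 3.1000 = (-0.80, 5.40).

(-0.80, 5.40)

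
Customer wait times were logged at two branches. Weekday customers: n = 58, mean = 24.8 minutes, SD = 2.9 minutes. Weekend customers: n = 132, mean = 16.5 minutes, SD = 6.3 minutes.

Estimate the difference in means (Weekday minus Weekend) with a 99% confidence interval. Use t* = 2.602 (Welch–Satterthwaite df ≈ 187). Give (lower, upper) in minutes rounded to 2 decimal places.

SE₁ = s₁/√n₁ = 2.9/√58 = 0.3808; SE₂ = 6.3/√132 = 0.5483.
Independent samples, unequal variances: SE_diff = √(SE₁² + SE₂²) = √(0.14500864 + 0.30063289) = 0.6676.
t* = 2.602, so margin of error = 2.602 × 0.6676 = 1.7371.
Difference in means = 24.8 − 16.5 = 8.3000.
8.3000 ± 1.7371 → (6.56, 10.04).

(6.56, 10.04)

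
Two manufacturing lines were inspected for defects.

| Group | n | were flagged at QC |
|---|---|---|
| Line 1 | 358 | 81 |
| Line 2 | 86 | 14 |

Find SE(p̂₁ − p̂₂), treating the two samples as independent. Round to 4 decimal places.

Sample proportions: 81/358 = 0.2263, 14/86 = 0.1628.
Each SE is √(p̂(1−p̂)/n): √(0.2263·0.7737/358) = 0.02212 and √(0.1628·0.8372/86) = 0.03981.
SE(p̂₁ − p̂₂) = √(SE₁² + SE₂²) = √(0.0004892944 + 0.0015848361) = 0.04554, since the two samples are independent.

0.0455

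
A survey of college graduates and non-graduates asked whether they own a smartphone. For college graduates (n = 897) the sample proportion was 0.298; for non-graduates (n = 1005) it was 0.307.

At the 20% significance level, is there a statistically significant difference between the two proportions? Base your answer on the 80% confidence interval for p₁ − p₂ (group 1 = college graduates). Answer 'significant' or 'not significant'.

not significant

SE₁ = √(p̂₁(1−p̂₁)/n₁) = √(0.2980·0.7020/897) = 0.01527; SE₂ = √(0.3070·0.6930/1005) = 0.01455.
Independent samples: SE of the difference = √(SE₁² + SE₂²) = √(0.0002331729 + 0.0002117025) = 0.02109.
z* for 80% confidence is 1.282, so the margin of error is 1.282 × 0.02109 = 0.02704.
Point estimate p̂₁ − p̂₂ = 0.2980 − 0.3070 = -0.0090.
-0.0090 ± 0.02704 → (-0.03604, 0.01804).
The interval (-0.03604, 0.01804) contains 0, so the difference is not significant.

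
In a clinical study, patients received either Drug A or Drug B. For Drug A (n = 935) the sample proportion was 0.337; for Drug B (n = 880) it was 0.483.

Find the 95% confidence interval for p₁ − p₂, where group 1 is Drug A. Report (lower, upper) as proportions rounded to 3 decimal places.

(-0.191, -0.101)

The two standard errors are √(0.3370×0.6630/935) = 0.01546 and √(0.4830×0.5170/880) = 0.01685.
Because the samples are independent, SE_diff = √(0.01546² + 0.01685²) = 0.02287.
Using z* = 1.960 for 95%, ME = 1.960 × 0.02287 = 0.04483.
p̂₁ − p̂₂ = -0.1460; interval -0.1460 ± 0.04483 gives (-0.191, -0.101).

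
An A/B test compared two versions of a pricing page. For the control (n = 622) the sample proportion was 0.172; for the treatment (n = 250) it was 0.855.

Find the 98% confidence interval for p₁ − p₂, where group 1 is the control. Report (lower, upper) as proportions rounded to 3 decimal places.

(-0.746, -0.620)

The two standard errors are √(0.1720×0.8280/622) = 0.01513 and √(0.8550×0.1450/250) = 0.02227.
Because the samples are independent, SE_diff = √(0.01513² + 0.02227²) = 0.02692.
Using z* = 2.326 for 98%, ME = 2.326 × 0.02692 = 0.06262.
p̂₁ − p̂₂ = -0.6830; interval -0.6830 ± 0.06262 gives (-0.746, -0.620).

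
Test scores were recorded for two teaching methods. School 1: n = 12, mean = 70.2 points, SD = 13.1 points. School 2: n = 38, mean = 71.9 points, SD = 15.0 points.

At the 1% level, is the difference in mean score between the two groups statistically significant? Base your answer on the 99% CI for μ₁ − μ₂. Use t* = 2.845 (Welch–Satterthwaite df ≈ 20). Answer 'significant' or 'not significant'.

not significant

Per-group SEs: s₁/√n₁ = 13.1/√12 = 3.7816, s₂/√n₂ = 15.0/√38 = 2.4333.
Unpooled SE of the difference: √(14.30049856 + 5.92094889) = 4.4968.
Margin of error = t* · SE = 2.845 × 4.4968 = 12.7934.
x̄₁ − x̄₂ = 70.2 − 71.9 = -1.7000.
CI: -1.7000 ± 12.7934 = (-14.4934, 11.0934).
The interval (-14.4934, 11.0934) contains 0, so the difference is not significant.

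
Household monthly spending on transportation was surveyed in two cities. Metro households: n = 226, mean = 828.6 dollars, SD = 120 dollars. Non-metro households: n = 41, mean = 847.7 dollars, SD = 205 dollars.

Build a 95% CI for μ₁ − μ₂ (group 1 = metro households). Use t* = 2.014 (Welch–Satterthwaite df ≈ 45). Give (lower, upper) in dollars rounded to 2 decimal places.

Per-group SEs: s₁/√n₁ = 120/√226 = 7.9823, s₂/√n₂ = 205/√41 = 32.0156.
Unpooled SE of the difference: √(63.71711329 + 1024.99864336) = 32.9957.
Margin of error = t* · SE = 2.014 × 32.9957 = 66.4533.
x̄₁ − x̄₂ = 828.6 − 847.7 = -19.1000.
CI: -19.1000 ± 66.4533 = (-85.55, 47.35).

(-85.55, 47.35)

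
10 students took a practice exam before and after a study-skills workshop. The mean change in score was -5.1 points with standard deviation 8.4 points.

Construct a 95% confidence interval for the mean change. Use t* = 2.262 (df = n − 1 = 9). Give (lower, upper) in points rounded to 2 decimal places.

(-11.11, 0.91)

This is a matched-pairs design, so SE = s_d/√n = 8.4/√10 = 2.6563.
Margin = 2.262 × 2.6563 = 6.0086; the interval is -5.1 ± 6.0086 = (-11.11, 0.91).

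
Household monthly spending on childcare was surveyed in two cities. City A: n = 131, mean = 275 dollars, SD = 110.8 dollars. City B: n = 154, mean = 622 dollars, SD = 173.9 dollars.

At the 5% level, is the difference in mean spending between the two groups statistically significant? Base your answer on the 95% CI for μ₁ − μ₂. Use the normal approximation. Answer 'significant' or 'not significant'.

Per-group SEs: s₁/√n₁ = 110.8/√131 = 9.6806, s₂/√n₂ = 173.9/√154 = 14.0133.
Unpooled SE of the difference: √(93.71401636 + 196.37257689) = 17.0319.
Margin of error = z* · SE = 1.960 × 17.0319 = 33.3825.
x̄₁ − x̄₂ = 275 − 622 = -347.0000.
CI: -347.0000 ± 33.3825 = (-380.3825, -313.6175).
The interval (-380.3825, -313.6175) does not contain 0, so the difference is significant.

significant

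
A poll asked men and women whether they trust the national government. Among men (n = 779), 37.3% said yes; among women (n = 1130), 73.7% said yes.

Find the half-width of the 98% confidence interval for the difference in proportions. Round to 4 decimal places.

0.0505

SE₁ = √(p̂₁(1−p̂₁)/n₁) = √(0.3730·0.6270/779) = 0.01733; SE₂ = √(0.7370·0.2630/1130) = 0.01310.
Independent samples: SE of the difference = √(SE₁² + SE₂²) = √(0.0003003289 + 0.00017161) = 0.02172.
z* for 98% confidence is 2.326, so the margin of error is 2.326 × 0.02172 = 0.05052.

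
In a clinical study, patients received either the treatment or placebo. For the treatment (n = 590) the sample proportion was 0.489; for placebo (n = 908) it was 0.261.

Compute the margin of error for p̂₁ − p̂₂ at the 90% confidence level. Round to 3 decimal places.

The two standard errors are √(0.4890×0.5110/590) = 0.02058 and √(0.2610×0.7390/908) = 0.01457.
Because the samples are independent, SE_diff = √(0.02058² + 0.01457²) = 0.02522.
Using z* = 1.645 for 90%, ME = 1.645 × 0.02522 = 0.04149.

0.041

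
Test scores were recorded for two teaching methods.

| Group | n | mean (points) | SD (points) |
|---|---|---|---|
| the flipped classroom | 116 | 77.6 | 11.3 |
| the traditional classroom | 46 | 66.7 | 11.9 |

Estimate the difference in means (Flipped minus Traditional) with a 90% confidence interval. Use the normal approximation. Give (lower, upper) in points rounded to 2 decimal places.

(7.54, 14.26)

Standard errors of each mean: 11.3/√116 = 1.0492 and 11.9/√46 = 1.7546.
SE(x̄₁ − x̄₂) = √(1.0492² + 1.7546²) = 2.0444 for independent samples with unequal variances.
With z* = 1.645, the margin is 1.645 × 2.0444 = 3.3630.
x̄₁ − x̄₂ = 77.6 − 66.7 = 10.9000; the interval is 10.9000 ± 3.3630 = (7.54, 14.26).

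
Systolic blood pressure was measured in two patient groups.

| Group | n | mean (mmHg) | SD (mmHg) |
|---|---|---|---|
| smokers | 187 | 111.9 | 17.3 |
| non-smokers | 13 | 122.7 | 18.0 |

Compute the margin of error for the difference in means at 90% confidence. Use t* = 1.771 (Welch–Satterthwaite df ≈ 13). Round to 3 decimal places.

9.121

Standard errors of each mean: 17.3/√187 = 1.2651 and 18.0/√13 = 4.9923.
SE(x̄₁ − x̄₂) = √(1.2651² + 4.9923²) = 5.1501 for independent samples with unequal variances.
With t* = 1.771, the margin is 1.771 × 5.1501 = 9.1208.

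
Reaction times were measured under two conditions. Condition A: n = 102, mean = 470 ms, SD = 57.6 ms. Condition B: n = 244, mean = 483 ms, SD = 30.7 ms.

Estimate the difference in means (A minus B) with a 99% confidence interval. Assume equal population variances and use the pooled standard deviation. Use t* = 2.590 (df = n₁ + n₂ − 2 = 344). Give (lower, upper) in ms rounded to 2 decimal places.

(-25.37, -0.63)

Pooled variance s_p² = [101·57.6² + 243·30.7²] / (102+244−2) = 1639.8803, so s_p = 40.4954.
SE_diff = s_p·√(1/n₁ + 1/n₂) = 40.4954·√(1/102 + 1/244) = 4.7747.
t* = 2.590; margin = 2.590 × 4.7747 = 12.3665.
Difference = 470 − 483 = -13.0000.
-13.0000 ± 12.3665 → (-25.37, -0.63).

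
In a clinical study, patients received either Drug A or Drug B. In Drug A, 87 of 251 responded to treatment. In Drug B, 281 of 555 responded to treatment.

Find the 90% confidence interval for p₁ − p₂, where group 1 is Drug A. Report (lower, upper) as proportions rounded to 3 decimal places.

Sample proportions: 87/251 = 0.3466, 281/555 = 0.5063.
Each SE is √(p̂(1−p̂)/n): √(0.3466·0.6534/251) = 0.03004 and √(0.5063·0.4937/555) = 0.02122.
SE(p̂₁ − p̂₂) = √(SE₁² + SE₂²) = √(0.0009024016 + 0.0004502884) = 0.03678, since the two samples are independent.
At 90% confidence z* = 1.645; margin = 1.645 × 0.03678 = 0.06050.
The difference is 0.3466 − 0.5063 = -0.1597, so the interval is -0.1597 ± 0.06050 = (-0.220, -0.099).

(-0.220, -0.099)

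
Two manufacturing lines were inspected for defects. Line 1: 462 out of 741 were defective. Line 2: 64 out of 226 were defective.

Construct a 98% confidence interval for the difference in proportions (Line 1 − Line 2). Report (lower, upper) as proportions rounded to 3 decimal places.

Sample proportions: 462/741 = 0.6235, 64/226 = 0.2832.
Each SE is √(p̂(1−p̂)/n): √(0.6235·0.3765/741) = 0.01780 and √(0.2832·0.7168/226) = 0.02997.
SE(p̂₁ − p̂₂) = √(SE₁² + SE₂²) = √(0.00031684 + 0.0008982009) = 0.03486, since the two samples are independent.
At 98% confidence z* = 2.326; margin = 2.326 × 0.03486 = 0.08108.
The difference is 0.6235 − 0.2832 = 0.3403, so the interval is 0.3403 ± 0.08108 = (0.259, 0.421).

(0.259, 0.421)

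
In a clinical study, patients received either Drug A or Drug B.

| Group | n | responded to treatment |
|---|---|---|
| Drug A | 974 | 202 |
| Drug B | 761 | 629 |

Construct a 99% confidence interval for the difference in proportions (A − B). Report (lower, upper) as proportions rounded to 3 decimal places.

p̂₁ = 202/974 = 0.2074 and p̂₂ = 629/761 = 0.8265.
SE₁ = √(p̂₁(1−p̂₁)/n₁) = √(0.2074·0.7926/974) = 0.01299; SE₂ = √(0.8265·0.1735/761) = 0.01373.
Independent samples: SE of the difference = √(SE₁² + SE₂²) = √(0.0001687401 + 0.0001885129) = 0.01890.
z* for 99% confidence is 2.576, so the margin of error is 2.576 × 0.01890 = 0.04869.
Point estimate p̂₁ − p̂₂ = 0.2074 − 0.8265 = -0.6191.
-0.6191 ± 0.04869 → (-0.668, -0.570).

(-0.668, -0.570)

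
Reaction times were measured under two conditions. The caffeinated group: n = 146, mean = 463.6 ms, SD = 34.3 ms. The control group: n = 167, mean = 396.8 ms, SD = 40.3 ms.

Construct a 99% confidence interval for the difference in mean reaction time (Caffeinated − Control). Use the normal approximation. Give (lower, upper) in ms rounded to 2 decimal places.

(55.94, 77.66)

Standard errors of each mean: 34.3/√146 = 2.8387 and 40.3/√167 = 3.1185.
SE(x̄₁ − x̄₂) = √(2.8387² + 3.1185²) = 4.2170 for independent samples with unequal variances.
With z* = 2.576, the margin is 2.576 × 4.2170 = 10.8630.
x̄₁ − x̄₂ = 463.6 − 396.8 = 66.8000; the interval is 66.8000 ± 10.8630 = (55.94, 77.66).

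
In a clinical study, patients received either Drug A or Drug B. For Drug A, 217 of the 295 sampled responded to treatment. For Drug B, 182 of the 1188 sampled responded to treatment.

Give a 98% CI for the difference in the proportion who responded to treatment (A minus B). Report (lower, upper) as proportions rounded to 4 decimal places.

(0.5179, 0.6469)

Sample proportions: 217/295 = 0.7356, 182/1188 = 0.1532.
Each SE is √(p̂(1−p̂)/n): √(0.7356·0.2644/295) = 0.02568 and √(0.1532·0.8468/1188) = 0.01045.
SE(p̂₁ − p̂₂) = √(SE₁² + SE₂²) = √(0.0006594624 + 0.0001092025) = 0.02772, since the two samples are independent.
At 98% confidence z* = 2.326; margin = 2.326 × 0.02772 = 0.06448.
The difference is 0.7356 − 0.1532 = 0.5824, so the interval is 0.5824 ± 0.06448 = (0.5179, 0.6469).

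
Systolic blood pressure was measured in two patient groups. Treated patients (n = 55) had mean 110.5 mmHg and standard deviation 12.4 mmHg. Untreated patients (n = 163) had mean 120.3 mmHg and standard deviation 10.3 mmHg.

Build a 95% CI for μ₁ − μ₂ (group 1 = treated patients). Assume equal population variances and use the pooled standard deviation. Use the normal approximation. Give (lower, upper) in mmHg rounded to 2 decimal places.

(-13.12, -6.48)

s_p = √[((n₁−1)s₁² + (n₂−1)s₂²)/(n₁+n₂−2)] = √[(54·12.4² + 162·10.3²)/216] = 10.8631.
SE = 10.8631·√(1/55 + 1/163) = 1.6940.
With z* = 1.960, margin = 1.960 × 1.6940 = 3.3202.
x̄₁ − x̄₂ = 110.5 − 120.3 = -9.8000; interval -9.8000 ± 3.3202 = (-13.12, -6.48).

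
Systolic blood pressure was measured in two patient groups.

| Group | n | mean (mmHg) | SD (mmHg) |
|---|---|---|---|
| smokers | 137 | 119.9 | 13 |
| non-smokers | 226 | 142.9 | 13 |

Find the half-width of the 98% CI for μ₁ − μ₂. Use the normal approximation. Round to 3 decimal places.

SE₁ = s₁/√n₁ = 13/√137 = 1.1107; SE₂ = 13/√226 = 0.8647.
Independent samples, unequal variances: SE_diff = √(SE₁² + SE₂²) = √(1.23365449 + 0.74770609) = 1.4076.
z* = 2.326, so margin of error = 2.326 × 1.4076 = 3.2741.

3.274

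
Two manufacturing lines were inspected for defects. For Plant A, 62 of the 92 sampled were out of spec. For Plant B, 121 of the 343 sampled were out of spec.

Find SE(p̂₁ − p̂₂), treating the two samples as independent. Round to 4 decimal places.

0.0553

p̂₁ = 62/92 = 0.6739 and p̂₂ = 121/343 = 0.3528.
SE₁ = √(p̂₁(1−p̂₁)/n₁) = √(0.6739·0.3261/92) = 0.04887; SE₂ = √(0.3528·0.6472/343) = 0.02580.
Independent samples: SE of the difference = √(SE₁² + SE₂²) = √(0.0023882769 + 0.00066564) = 0.05526.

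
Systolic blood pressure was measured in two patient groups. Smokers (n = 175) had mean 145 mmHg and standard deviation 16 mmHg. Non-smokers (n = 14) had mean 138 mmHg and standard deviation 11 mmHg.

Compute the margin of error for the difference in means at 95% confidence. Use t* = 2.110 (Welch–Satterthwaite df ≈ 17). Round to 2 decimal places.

6.71

Per-group SEs: s₁/√n₁ = 16/√175 = 1.2095, s₂/√n₂ = 11/√14 = 2.9399.
Unpooled SE of the difference: √(1.46289025 + 8.64301201) = 3.1790.
Margin of error = t* · SE = 2.110 × 3.1790 = 6.7077.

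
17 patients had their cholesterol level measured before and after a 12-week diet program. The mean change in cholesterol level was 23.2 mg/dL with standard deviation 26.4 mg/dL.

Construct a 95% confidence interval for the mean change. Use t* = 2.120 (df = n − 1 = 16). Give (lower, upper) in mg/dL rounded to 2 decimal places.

This is a matched-pairs design, so SE = s_d/√n = 26.4/√17 = 6.4029.
Margin = 2.120 × 6.4029 = 13.5741; the interval is 23.2 ± 13.5741 = (9.63, 36.77).

(9.63, 36.77)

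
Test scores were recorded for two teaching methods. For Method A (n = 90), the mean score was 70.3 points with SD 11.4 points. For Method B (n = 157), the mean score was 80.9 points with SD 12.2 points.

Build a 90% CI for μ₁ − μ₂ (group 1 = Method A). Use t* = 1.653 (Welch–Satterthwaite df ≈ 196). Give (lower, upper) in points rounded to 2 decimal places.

(-13.16, -8.04)

Standard errors of each mean: 11.4/√90 = 1.2017 and 12.2/√157 = 0.9737.
SE(x̄₁ − x̄₂) = √(1.2017² + 0.9737²) = 1.5467 for independent samples with unequal variances.
With t* = 1.653, the margin is 1.653 × 1.5467 = 2.5567.
x̄₁ − x̄₂ = 70.3 − 80.9 = -10.6000; the interval is -10.6000 ± 2.5567 = (-13.16, -8.04).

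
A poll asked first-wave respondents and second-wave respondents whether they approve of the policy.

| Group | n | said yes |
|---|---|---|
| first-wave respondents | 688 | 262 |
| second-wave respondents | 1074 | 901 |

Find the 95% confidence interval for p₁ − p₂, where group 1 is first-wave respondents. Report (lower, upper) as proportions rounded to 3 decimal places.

(-0.501, -0.416)

First, p̂₁ = 262/688 = 0.3808; p̂₂ = 901/1074 = 0.8389.
The two standard errors are √(0.3808×0.6192/688) = 0.01851 and √(0.8389×0.1611/1074) = 0.01122.
Because the samples are independent, SE_diff = √(0.01851² + 0.01122²) = 0.02165.
Using z* = 1.960 for 95%, ME = 1.960 × 0.02165 = 0.04243.
p̂₁ − p̂₂ = -0.4581; interval -0.4581 ± 0.04243 gives (-0.501, -0.416).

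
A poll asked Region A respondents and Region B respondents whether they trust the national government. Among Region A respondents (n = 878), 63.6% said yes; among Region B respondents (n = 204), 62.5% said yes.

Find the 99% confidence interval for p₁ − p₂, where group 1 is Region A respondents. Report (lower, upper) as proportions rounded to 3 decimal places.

(-0.086, 0.108)

The two standard errors are √(0.6360×0.3640/878) = 0.01624 and √(0.6250×0.3750/204) = 0.03390.
Because the samples are independent, SE_diff = √(0.01624² + 0.03390²) = 0.03759.
Using z* = 2.576 for 99%, ME = 2.576 × 0.03759 = 0.09683.
p̂₁ − p̂₂ = 0.0110; interval 0.0110 ± 0.09683 gives (-0.086, 0.108).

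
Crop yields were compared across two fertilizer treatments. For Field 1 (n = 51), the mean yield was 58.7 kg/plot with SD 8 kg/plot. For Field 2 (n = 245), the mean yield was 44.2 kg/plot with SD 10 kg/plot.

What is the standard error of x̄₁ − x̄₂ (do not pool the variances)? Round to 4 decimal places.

SE₁ = s₁/√n₁ = 8/√51 = 1.1202; SE₂ = 10/√245 = 0.6389.
Independent samples, unequal variances: SE_diff = √(SE₁² + SE₂²) = √(1.25484804 + 0.40819321) = 1.2896.

1.2896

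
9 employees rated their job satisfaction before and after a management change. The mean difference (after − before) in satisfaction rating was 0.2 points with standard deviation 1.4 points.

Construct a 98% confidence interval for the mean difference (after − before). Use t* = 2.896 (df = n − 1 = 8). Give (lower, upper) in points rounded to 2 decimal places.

(-1.15, 1.55)

This is a matched-pairs design, so SE = s_d/√n = 1.4/√9 = 0.4667.
Margin = 2.896 × 0.4667 = 1.3516; the interval is 0.2 ± 1.3516 = (-1.15, 1.55).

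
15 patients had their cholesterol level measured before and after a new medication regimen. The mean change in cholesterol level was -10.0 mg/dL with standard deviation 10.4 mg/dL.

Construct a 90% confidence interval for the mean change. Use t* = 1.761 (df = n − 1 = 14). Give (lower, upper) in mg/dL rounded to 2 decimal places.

Paired design: SE = s_d/√n = 10.4/√15 = 2.6853.
t* = 1.761; margin of error = 1.761 × 2.6853 = 4.7288.
-10.0 ± 4.7288 → (-14.73, -5.27).

(-14.73, -5.27)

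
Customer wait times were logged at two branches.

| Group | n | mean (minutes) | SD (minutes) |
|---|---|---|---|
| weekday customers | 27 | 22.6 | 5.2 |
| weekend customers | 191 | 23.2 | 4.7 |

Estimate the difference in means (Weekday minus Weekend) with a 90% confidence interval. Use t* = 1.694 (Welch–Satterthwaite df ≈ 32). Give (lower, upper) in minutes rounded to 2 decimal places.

Standard errors of each mean: 5.2/√27 = 1.0007 and 4.7/√191 = 0.3401.
SE(x̄₁ − x̄₂) = √(1.0007² + 0.3401²) = 1.0569 for independent samples with unequal variances.
With t* = 1.694, the margin is 1.694 × 1.0569 = 1.7904.
x̄₁ − x̄₂ = 22.6 − 23.2 = -0.6000; the interval is -0.6000 ± 1.7904 = (-2.39, 1.19).

(-2.39, 1.19)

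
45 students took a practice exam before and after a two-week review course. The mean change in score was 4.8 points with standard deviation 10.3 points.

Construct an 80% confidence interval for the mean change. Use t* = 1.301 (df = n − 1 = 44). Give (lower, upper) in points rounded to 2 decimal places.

This is a matched-pairs design, so SE = s_d/√n = 10.3/√45 = 1.5354.
Margin = 1.301 × 1.5354 = 1.9976; the interval is 4.8 ± 1.9976 = (2.80, 6.80).

(2.80, 6.80)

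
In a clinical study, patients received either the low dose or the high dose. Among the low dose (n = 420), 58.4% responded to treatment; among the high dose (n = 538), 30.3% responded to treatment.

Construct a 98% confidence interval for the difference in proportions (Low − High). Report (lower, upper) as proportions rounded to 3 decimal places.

SE₁ = √(p̂₁(1−p̂₁)/n₁) = √(0.5840·0.4160/420) = 0.02405; SE₂ = √(0.3030·0.6970/538) = 0.01981.
Independent samples: SE of the difference = √(SE₁² + SE₂²) = √(0.0005784025 + 0.0003924361) = 0.03116.
z* for 98% confidence is 2.326, so the margin of error is 2.326 × 0.03116 = 0.07248.
Point estimate p̂₁ − p̂₂ = 0.5840 − 0.3030 = 0.2810.
0.2810 ± 0.07248 → (0.209, 0.353).

(0.209, 0.353)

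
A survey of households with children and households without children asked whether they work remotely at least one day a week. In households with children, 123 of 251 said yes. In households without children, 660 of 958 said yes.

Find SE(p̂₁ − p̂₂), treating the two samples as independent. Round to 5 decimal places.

0.03492

First, p̂₁ = 123/251 = 0.4900; p̂₂ = 660/958 = 0.6889.
The two standard errors are √(0.4900×0.5100/251) = 0.03155 and √(0.6889×0.3111/958) = 0.01496.
Because the samples are independent, SE_diff = √(0.03155² + 0.01496²) = 0.03492.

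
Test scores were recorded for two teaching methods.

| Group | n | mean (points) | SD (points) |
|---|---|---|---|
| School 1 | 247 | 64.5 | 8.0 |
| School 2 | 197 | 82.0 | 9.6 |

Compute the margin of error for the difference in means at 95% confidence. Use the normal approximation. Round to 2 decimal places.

1.67

Standard errors of each mean: 8.0/√247 = 0.5090 and 9.6/√197 = 0.6840.
SE(x̄₁ − x̄₂) = √(0.5090² + 0.6840²) = 0.8526 for independent samples with unequal variances.
With z* = 1.960, the margin is 1.960 × 0.8526 = 1.6711.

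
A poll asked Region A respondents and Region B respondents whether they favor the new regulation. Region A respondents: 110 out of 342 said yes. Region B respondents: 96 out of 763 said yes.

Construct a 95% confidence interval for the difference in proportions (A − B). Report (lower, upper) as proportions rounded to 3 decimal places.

p̂₁ = 110/342 = 0.3216 and p̂₂ = 96/763 = 0.1258.
SE₁ = √(p̂₁(1−p̂₁)/n₁) = √(0.3216·0.6784/342) = 0.02526; SE₂ = √(0.1258·0.8742/763) = 0.01201.
Independent samples: SE of the difference = √(SE₁² + SE₂²) = √(0.0006380676 + 0.0001442401) = 0.02797.
z* for 95% confidence is 1.960, so the margin of error is 1.960 × 0.02797 = 0.05482.
Point estimate p̂₁ − p̂₂ = 0.3216 − 0.1258 = 0.1958.
0.1958 ± 0.05482 → (0.141, 0.251).

(0.141, 0.251)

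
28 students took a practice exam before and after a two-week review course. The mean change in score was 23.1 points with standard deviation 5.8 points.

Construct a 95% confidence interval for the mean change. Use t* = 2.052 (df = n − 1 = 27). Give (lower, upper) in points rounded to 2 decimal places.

Paired design: SE = s_d/√n = 5.8/√28 = 1.0961.
t* = 2.052; margin of error = 2.052 × 1.0961 = 2.2492.
23.1 ± 2.2492 → (20.85, 25.35).

(20.85, 25.35)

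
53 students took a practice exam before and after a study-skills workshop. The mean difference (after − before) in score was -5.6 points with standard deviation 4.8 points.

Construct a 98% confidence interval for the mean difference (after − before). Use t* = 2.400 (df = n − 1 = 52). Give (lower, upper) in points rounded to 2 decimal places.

Paired design: SE = s_d/√n = 4.8/√53 = 0.6593.
t* = 2.400; margin of error = 2.400 × 0.6593 = 1.5823.
-5.6 ± 1.5823 → (-7.18, -4.02).

(-7.18, -4.02)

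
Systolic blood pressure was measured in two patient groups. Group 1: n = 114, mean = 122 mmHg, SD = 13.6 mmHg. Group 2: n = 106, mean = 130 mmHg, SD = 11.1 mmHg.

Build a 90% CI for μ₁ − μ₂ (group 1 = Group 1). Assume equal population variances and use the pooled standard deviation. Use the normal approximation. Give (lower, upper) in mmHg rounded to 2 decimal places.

Pooled variance s_p² = [113·13.6² + 105·11.1²] / (114+106−2) = 155.2180, so s_p = 12.4587.
SE_diff = s_p·√(1/n₁ + 1/n₂) = 12.4587·√(1/114 + 1/106) = 1.6810.
z* = 1.645; margin = 1.645 × 1.6810 = 2.7652.
Difference = 122 − 130 = -8.0000.
-8.0000 ± 2.7652 → (-10.77, -5.23).

(-10.77, -5.23)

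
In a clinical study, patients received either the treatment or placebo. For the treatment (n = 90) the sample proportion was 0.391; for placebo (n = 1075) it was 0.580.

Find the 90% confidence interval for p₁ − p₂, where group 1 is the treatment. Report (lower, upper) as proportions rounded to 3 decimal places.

SE₁ = √(p̂₁(1−p̂₁)/n₁) = √(0.3910·0.6090/90) = 0.05144; SE₂ = √(0.5800·0.4200/1075) = 0.01505.
Independent samples: SE of the difference = √(SE₁² + SE₂²) = √(0.0026460736 + 0.0002265025) = 0.05360.
z* for 90% confidence is 1.645, so the margin of error is 1.645 × 0.05360 = 0.08817.
Point estimate p̂₁ − p̂₂ = 0.3910 − 0.5800 = -0.1890.
-0.1890 ± 0.08817 → (-0.277, -0.101).

(-0.277, -0.101)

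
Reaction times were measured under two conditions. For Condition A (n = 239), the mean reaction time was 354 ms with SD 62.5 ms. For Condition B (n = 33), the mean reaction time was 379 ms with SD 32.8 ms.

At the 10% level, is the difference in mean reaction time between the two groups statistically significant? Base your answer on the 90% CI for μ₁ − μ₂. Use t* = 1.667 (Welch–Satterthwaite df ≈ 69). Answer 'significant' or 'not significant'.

significant

Per-group SEs: s₁/√n₁ = 62.5/√239 = 4.0428, s₂/√n₂ = 32.8/√33 = 5.7097.
Unpooled SE of the difference: √(16.34423184 + 32.60067409) = 6.9961.
Margin of error = t* · SE = 1.667 × 6.9961 = 11.6625.
x̄₁ − x̄₂ = 354 − 379 = -25.0000.
CI: -25.0000 ± 11.6625 = (-36.6625, -13.3375).
The interval (-36.6625, -13.3375) does not contain 0, so the difference is significant.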